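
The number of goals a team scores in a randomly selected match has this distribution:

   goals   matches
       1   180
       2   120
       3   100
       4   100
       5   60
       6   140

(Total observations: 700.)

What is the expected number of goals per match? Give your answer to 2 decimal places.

3.23

Total = 700, so P(goals=1) = 180/700, etc.
E[X] = (9/35)·1 + (6/35)·2 + (1/7)·3 + (1/7)·4 + (3/35)·5 + (1/5)·6
     = 113/35 ≈ 3.23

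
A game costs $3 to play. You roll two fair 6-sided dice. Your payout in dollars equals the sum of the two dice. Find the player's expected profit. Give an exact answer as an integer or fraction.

Distribution of the sum of the two dice: 2 w.p. 1/36, 3 w.p. 1/18, 4 w.p. 1/12, 5 w.p. 1/9, 6 w.p. 5/36, 7 w.p. 1/6, …
E[payout] = (1/36)·2 + (1/18)·3 + (1/12)·4 + (1/9)·5 + (5/36)·6 + (1/6)·7 + (5/36)·8 + (1/9)·9 + (1/12)·10 + (1/18)·11 + (1/36)·12 = 7
Expected profit = 7 − 3 = 4

$4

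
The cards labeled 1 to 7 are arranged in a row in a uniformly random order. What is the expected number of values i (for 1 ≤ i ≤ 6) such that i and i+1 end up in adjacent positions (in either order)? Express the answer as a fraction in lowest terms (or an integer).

For each i ∈ {1,…,6}, let Xᵢ = 1 if i and i+1 are adjacent. P(Xᵢ=1) = 2·(7−1)!/7! = 2/7.
By linearity, E[ΣXᵢ] = (6)·(2/7) = 12/7.

12/7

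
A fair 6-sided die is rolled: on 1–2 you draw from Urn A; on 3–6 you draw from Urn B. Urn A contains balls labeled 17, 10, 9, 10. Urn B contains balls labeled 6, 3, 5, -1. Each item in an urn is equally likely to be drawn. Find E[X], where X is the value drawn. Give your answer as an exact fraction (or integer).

6

E[X | Urn A] = (17 + 10 + 9 + 10)/4 = 23/2
E[X | Urn B] = (6 + 3 + 5 − 1)/4 = 13/4
E[X] = (1/3)·23/2 + (2/3)·13/4 = 6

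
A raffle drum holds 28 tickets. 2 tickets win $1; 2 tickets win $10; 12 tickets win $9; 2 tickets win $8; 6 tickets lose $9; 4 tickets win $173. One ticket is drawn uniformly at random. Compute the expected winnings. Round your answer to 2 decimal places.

E[payout] = (2/28)·1 + (2/28)·10 + (12/28)·9 + (2/28)·8 + (6/28)·(-9) + (4/28)·173 = 28
≈ $28.00

$28.00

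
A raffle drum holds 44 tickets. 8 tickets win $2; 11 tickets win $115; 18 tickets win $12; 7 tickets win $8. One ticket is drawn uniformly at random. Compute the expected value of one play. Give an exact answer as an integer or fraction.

1553/44 dollars

E[payout] = (8/44)·2 + (11/44)·115 + (18/44)·12 + (7/44)·8 = 1553/44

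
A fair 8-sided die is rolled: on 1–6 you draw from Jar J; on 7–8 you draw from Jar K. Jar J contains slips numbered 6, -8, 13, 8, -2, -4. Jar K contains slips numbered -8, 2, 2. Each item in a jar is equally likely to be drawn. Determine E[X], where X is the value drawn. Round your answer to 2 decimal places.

E[X | Jar J] = (6 − 8 + 13 + 8 − 2 − 4)/6 = 13/6
E[X | Jar K] = (-8 + 2 + 2)/3 = -4/3
E[X] = (3/4)·13/6 + (1/4)·(-4/3) = 31/24 ≈ 1.29

1.29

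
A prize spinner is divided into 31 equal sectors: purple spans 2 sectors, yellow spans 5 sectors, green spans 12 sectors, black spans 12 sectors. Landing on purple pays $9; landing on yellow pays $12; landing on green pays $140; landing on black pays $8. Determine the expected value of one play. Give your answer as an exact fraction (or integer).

1854/31 dollars

E[payout] = (2/31)·9 + (5/31)·12 + (12/31)·140 + (12/31)·8 = 1854/31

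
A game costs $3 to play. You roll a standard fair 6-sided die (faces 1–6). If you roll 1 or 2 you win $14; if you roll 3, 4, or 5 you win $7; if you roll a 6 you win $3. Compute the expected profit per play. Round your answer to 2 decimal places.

$5.67

E[payout] = (1/6)·3 + (1/2)·7 + (1/3)·14 = 26/3
Expected profit = 26/3 − 3 = 17/3 ≈ $5.67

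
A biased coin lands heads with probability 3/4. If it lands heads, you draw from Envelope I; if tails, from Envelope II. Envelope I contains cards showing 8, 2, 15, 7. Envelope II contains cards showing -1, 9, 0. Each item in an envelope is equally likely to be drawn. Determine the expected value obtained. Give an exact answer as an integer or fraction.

20/3

E[X | Envelope I] = (8 + 2 + 15 + 7)/4 = 8
E[X | Envelope II] = (-1 + 9 + 0)/3 = 8/3
E[X] = (3/4)·8 + (1/4)·8/3 = 20/3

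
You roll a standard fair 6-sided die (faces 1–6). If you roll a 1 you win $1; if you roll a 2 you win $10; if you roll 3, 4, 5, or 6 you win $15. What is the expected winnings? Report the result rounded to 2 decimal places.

$11.83

E[payout] = (1/6)·1 + (1/6)·10 + (2/3)·15 = 71/6
≈ $11.83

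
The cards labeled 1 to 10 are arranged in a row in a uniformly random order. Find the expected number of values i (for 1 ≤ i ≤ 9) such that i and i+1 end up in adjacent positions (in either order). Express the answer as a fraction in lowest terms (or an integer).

For each i ∈ {1,…,9}, let Xᵢ = 1 if i and i+1 are adjacent. P(Xᵢ=1) = 2·(10−1)!/10! = 2/10.
By linearity, E[ΣXᵢ] = (9)·(2/10) = 9/5.

9/5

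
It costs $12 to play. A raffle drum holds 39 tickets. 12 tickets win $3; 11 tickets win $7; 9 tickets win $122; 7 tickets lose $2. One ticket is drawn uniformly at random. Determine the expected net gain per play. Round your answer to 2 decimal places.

E[payout] = (12/39)·3 + (11/39)·7 + (9/39)·122 + (7/39)·(-2) = 399/13
Expected profit = 399/13 − 12 = 243/13 ≈ $18.69

$18.69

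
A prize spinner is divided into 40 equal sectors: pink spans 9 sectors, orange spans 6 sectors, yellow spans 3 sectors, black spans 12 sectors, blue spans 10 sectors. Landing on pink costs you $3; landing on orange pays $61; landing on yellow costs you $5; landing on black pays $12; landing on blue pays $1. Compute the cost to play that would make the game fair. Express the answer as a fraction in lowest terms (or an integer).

E[payout] = (9/40)·(-3) + (6/40)·61 + (3/40)·(-5) + (12/40)·12 + (10/40)·1 = 239/20
Fair fee = E[payout] = 239/20

239/20 dollars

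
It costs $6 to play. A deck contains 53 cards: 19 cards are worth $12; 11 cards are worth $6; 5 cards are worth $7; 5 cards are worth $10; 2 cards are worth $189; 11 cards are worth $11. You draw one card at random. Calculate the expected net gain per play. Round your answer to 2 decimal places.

E[payout] = (19/53)·12 + (11/53)·6 + (5/53)·7 + (5/53)·10 + (2/53)·189 + (11/53)·11 = 878/53
Expected profit = 878/53 − 6 = 560/53 ≈ $10.57

$10.57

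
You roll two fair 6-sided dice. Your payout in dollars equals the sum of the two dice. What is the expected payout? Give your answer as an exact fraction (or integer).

Distribution of the sum of the two dice: 2 w.p. 1/36, 3 w.p. 1/18, 4 w.p. 1/12, 5 w.p. 1/9, 6 w.p. 5/36, 7 w.p. 1/6, …
E[payout] = (1/36)·2 + (1/18)·3 + (1/12)·4 + (1/9)·5 + (5/36)·6 + (1/6)·7 + (5/36)·8 + (1/9)·9 + (1/12)·10 + (1/18)·11 + (1/36)·12 = 7

$7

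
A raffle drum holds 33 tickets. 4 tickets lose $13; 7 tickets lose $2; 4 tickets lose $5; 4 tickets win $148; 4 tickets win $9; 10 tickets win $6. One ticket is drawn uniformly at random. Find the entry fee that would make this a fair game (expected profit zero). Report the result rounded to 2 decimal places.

E[payout] = (4/33)·(-13) + (7/33)·(-2) + (4/33)·(-5) + (4/33)·148 + (4/33)·9 + (10/33)·6 = 602/33
Fair fee = E[payout] = 602/33 ≈ $18.24

$18.24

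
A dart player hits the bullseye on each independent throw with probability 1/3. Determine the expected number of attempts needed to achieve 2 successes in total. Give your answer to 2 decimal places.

By linearity (sum of 2 independent geometric waits), E[trials] = 2/p = 2/(1/3) = 6.
≈ 6.00

6.00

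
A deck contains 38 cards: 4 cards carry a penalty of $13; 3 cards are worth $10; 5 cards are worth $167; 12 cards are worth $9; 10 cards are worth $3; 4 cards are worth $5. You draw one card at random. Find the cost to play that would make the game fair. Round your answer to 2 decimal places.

E[payout] = (4/38)·(-13) + (3/38)·10 + (5/38)·167 + (12/38)·9 + (10/38)·3 + (4/38)·5 = 971/38
Fair fee = E[payout] = 971/38 ≈ $25.55

$25.55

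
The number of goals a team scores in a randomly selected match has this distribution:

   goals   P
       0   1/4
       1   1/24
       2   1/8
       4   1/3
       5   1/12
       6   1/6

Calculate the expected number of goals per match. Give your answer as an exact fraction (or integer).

73/24

E[X] = (1/4)·0 + (1/24)·1 + (1/8)·2 + (1/3)·4 + (1/12)·5 + (1/6)·6
     = 73/24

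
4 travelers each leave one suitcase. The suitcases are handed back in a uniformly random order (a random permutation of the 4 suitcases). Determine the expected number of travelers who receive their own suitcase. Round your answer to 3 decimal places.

Let Xᵢ = 1 if person i gets their own suitcase. For each i, P(Xᵢ=1) = 1/4.
By linearity of expectation, E[X₁+…+X_4] = 4·(1/4) = 1.
≈ 1.000

1.000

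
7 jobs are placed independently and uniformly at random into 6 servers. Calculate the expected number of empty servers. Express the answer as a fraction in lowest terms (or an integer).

78125/46656

Let Xⱼ=1 if server j is empty. P(Xⱼ=1) = ((6-1)/6)^7 = 78125/279936.
By linearity, E[#empty] = 6·78125/279936 = 78125/46656.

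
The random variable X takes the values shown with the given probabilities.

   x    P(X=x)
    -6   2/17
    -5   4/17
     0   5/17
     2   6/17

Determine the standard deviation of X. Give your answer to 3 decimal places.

E[X] = -20/17, E[X²] = 196/17
Var(X) = E[X²] − (E[X])² = 196/17 − 400/289 = 2932/289
SD(X) = √(2932/289) ≈ 3.185

3.185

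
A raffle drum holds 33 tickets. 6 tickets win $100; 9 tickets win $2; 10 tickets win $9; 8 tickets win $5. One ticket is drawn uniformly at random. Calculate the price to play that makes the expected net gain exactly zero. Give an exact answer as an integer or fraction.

E[payout] = (6/33)·100 + (9/33)·2 + (10/33)·9 + (8/33)·5 = 68/3
Fair fee = E[payout] = 68/3

68/3 dollars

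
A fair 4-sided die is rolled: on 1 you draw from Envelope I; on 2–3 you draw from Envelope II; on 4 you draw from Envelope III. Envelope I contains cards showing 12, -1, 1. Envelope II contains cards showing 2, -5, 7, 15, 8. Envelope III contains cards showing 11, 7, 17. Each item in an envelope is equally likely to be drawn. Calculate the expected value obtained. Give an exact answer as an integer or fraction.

397/60

E[X | Envelope I] = (12 − 1 + 1)/3 = 4
E[X | Envelope II] = (2 − 5 + 7 + 15 + 8)/5 = 27/5
E[X | Envelope III] = (11 + 7 + 17)/3 = 35/3
E[X] = (1/4)·4 + (1/2)·27/5 + (1/4)·35/3 = 397/60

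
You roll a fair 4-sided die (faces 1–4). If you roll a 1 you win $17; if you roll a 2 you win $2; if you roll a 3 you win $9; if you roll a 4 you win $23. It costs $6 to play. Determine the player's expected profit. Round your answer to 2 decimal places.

E[payout] = (1/4)·2 + (1/4)·9 + (1/4)·17 + (1/4)·23 = 51/4
Expected profit = 51/4 − 6 = 27/4 ≈ $6.75

$6.75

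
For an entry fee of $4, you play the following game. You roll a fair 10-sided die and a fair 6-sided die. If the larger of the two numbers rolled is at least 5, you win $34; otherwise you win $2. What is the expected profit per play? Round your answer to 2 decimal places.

E[payout] = (4/15)·2 + (11/15)·34 = 382/15
Expected profit = 382/15 − 4 = 322/15 ≈ $21.47

$21.47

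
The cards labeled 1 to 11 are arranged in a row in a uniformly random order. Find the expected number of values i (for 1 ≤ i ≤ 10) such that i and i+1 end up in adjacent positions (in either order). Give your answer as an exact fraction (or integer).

For each i ∈ {1,…,10}, let Xᵢ = 1 if i and i+1 are adjacent. P(Xᵢ=1) = 2·(11−1)!/11! = 2/11.
By linearity, E[ΣXᵢ] = (10)·(2/11) = 20/11.

20/11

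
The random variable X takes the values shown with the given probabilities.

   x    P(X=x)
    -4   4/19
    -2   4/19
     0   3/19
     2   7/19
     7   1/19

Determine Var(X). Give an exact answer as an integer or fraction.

E[X] = (4/19)·(-4) + (4/19)·(-2) + (3/19)·0 + (7/19)·2 + (1/19)·7 = -3/19
E[X²] = (4/19)·16 + (4/19)·4 + (3/19)·0 + (7/19)·4 + (1/19)·49 = 157/19
Var(X) = 157/19 − (-3/19)² = 2974/361

2974/361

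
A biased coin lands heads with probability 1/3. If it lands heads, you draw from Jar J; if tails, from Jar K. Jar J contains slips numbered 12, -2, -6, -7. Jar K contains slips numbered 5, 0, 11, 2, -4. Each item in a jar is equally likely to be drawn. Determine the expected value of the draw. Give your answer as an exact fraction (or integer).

E[X | Jar J] = (12 − 2 − 6 − 7)/4 = -3/4
E[X | Jar K] = (5 + 0 + 11 + 2 − 4)/5 = 14/5
E[X] = (1/3)·(-3/4) + (2/3)·14/5 = 97/60

97/60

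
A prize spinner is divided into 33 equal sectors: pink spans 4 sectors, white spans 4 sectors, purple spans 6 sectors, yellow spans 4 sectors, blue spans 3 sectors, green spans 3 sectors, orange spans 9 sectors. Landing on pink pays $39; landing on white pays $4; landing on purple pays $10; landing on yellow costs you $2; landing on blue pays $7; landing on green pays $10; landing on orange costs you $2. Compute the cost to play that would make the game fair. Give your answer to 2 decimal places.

$7.79

E[payout] = (4/33)·39 + (4/33)·4 + (6/33)·10 + (4/33)·(-2) + (3/33)·7 + (3/33)·10 + (9/33)·(-2) = 257/33
Fair fee = E[payout] = 257/33 ≈ $7.79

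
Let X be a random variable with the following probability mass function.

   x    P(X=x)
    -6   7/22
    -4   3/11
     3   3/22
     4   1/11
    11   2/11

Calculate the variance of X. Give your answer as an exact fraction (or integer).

E[X] = (7/22)·(-6) + (3/11)·(-4) + (3/22)·3 + (1/11)·4 + (2/11)·11 = -5/22
E[X²] = (7/22)·36 + (3/11)·16 + (3/22)·9 + (1/11)·16 + (2/11)·121 = 81/2
Var(X) = 81/2 − (-5/22)² = 19577/484

19577/484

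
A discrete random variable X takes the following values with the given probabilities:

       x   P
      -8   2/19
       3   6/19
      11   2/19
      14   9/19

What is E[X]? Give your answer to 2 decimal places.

7.89

E[X] = (2/19)·(-8) + (6/19)·3 + (2/19)·11 + (9/19)·14
     = 150/19 ≈ 7.89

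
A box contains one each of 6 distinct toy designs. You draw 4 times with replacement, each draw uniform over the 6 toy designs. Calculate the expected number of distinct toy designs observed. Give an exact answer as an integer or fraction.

671/216

Let Xⱼ=1 if type j appears at least once. P(Xⱼ=1) = 1 − ((6−1)/6)^4 = 671/1296.
E[#distinct] = 6·671/1296 = 671/216.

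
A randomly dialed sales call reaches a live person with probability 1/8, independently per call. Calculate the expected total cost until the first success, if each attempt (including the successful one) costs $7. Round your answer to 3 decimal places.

$56.000

E[#attempts] = 1/p = 8; E[cost] = 7·8 = 56.
≈ 56.000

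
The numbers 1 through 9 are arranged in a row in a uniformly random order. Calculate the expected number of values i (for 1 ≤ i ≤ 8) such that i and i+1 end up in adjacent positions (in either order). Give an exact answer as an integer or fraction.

For each i ∈ {1,…,8}, let Xᵢ = 1 if i and i+1 are adjacent. P(Xᵢ=1) = 2·(9−1)!/9! = 2/9.
By linearity, E[ΣXᵢ] = (8)·(2/9) = 16/9.

16/9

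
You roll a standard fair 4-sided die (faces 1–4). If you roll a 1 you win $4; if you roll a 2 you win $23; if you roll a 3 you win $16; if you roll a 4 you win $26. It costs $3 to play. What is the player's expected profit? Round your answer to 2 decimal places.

$14.25

E[payout] = (1/4)·4 + (1/4)·16 + (1/4)·23 + (1/4)·26 = 69/4
Expected profit = 69/4 − 3 = 57/4 ≈ $14.25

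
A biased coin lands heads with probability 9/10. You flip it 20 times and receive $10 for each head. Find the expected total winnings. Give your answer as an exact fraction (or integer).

E[#heads] = 20·9/10 = 18 (linearity over flips).
E[winnings] = 10·18 = 180.

$180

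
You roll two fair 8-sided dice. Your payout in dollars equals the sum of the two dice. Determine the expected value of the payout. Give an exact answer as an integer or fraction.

$9

Distribution of the sum of the two dice: 2 w.p. 1/64, 3 w.p. 1/32, 4 w.p. 3/64, 5 w.p. 1/16, 6 w.p. 5/64, 7 w.p. 3/32, …
E[payout] = (1/64)·2 + (1/32)·3 + (3/64)·4 + (1/16)·5 + (5/64)·6 + (3/32)·7 + (7/64)·8 + (1/8)·9 + (7/64)·10 + (3/32)·11 + (5/64)·12 + (1/16)·13 + (3/64)·14 + (1/32)·15 + (1/64)·16 = 9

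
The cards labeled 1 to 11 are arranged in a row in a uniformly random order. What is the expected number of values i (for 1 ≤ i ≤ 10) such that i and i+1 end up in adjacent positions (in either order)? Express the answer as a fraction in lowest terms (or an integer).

20/11

For each i ∈ {1,…,10}, let Xᵢ = 1 if i and i+1 are adjacent. P(Xᵢ=1) = 2·(11−1)!/11! = 2/11.
By linearity, E[ΣXᵢ] = (10)·(2/11) = 20/11.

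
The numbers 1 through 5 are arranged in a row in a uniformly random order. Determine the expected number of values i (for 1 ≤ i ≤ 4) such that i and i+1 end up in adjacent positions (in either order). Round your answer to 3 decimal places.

For each i ∈ {1,…,4}, let Xᵢ = 1 if i and i+1 are adjacent. P(Xᵢ=1) = 2·(5−1)!/5! = 2/5.
By linearity, E[ΣXᵢ] = (4)·(2/5) = 8/5.
≈ 1.600

1.600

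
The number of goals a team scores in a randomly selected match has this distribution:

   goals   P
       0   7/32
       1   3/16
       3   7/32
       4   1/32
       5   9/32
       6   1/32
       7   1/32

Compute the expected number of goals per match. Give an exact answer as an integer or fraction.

89/32

E[X] = (7/32)·0 + (3/16)·1 + (7/32)·3 + (1/32)·4 + (9/32)·5 + (1/32)·6 + (1/32)·7
     = 89/32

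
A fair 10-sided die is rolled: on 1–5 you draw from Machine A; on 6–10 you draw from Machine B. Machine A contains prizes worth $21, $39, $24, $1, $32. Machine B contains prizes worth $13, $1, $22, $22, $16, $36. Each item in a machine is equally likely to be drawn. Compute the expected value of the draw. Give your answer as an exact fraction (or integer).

E[X | Machine A] = (21 + 39 + 24 + 1 + 32)/5 = 117/5
E[X | Machine B] = (13 + 1 + 22 + 22 + 16 + 36)/6 = 55/3
E[X] = (1/2)·117/5 + (1/2)·55/3 = 313/15

313/15 dollars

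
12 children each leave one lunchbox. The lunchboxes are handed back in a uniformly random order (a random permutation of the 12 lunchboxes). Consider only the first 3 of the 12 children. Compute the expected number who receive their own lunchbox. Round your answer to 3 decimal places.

0.250

Let Xᵢ = 1 if person i gets their own lunchbox. For each i, P(Xᵢ=1) = 1/12.
By linearity of expectation, E[X₁+…+X_3] = 3·(1/12) = 1/4.
≈ 0.250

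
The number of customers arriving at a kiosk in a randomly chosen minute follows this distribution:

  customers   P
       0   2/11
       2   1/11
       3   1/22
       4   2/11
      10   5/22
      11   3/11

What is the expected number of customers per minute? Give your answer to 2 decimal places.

6.32

E[X] = (2/11)·0 + (1/11)·2 + (1/22)·3 + (2/11)·4 + (5/22)·10 + (3/11)·11
     = 139/22 ≈ 6.32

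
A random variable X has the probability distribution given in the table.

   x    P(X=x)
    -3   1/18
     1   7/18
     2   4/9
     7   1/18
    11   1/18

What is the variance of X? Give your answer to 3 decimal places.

7.654

E[X] = (1/18)·(-3) + (7/18)·1 + (4/9)·2 + (1/18)·7 + (1/18)·11 = 19/9
E[X²] = (1/18)·9 + (7/18)·1 + (4/9)·4 + (1/18)·49 + (1/18)·121 = 109/9
Var(X) = 109/9 − (19/9)² = 620/81 ≈ 7.654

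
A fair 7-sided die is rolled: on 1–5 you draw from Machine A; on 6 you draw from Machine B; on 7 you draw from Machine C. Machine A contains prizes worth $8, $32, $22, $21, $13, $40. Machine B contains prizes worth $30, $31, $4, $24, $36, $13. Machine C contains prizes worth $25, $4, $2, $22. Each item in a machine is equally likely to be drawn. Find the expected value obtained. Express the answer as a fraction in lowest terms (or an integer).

E[X | Machine A] = (8 + 32 + 22 + 21 + 13 + 40)/6 = 68/3
E[X | Machine B] = (30 + 31 + 4 + 24 + 36 + 13)/6 = 23
E[X | Machine C] = (25 + 4 + 2 + 22)/4 = 53/4
E[X] = (5/7)·68/3 + (1/7)·23 + (1/7)·53/4 = 1795/84

1795/84 dollars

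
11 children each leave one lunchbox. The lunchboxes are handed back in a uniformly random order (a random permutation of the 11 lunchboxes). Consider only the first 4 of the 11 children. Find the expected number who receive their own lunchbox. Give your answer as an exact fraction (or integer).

Let Xᵢ = 1 if person i gets their own lunchbox. For each i, P(Xᵢ=1) = 1/11.
By linearity of expectation, E[X₁+…+X_4] = 4·(1/11) = 4/11.

4/11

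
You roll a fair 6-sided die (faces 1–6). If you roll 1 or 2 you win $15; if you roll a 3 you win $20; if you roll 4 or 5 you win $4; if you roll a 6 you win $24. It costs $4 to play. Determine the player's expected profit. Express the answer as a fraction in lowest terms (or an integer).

E[payout] = (1/3)·4 + (1/3)·15 + (1/6)·20 + (1/6)·24 = 41/3
Expected profit = 41/3 − 4 = 29/3

29/3 dollars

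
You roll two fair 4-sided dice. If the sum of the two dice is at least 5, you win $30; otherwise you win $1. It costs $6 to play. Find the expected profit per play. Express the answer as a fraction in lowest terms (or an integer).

105/8 dollars

E[payout] = (3/8)·1 + (5/8)·30 = 153/8
Expected profit = 153/8 − 6 = 105/8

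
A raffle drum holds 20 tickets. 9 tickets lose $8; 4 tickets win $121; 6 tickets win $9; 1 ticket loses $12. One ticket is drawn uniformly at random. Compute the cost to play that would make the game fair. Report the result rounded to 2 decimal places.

E[payout] = (9/20)·(-8) + (4/20)·121 + (6/20)·9 + (1/20)·(-12) = 227/10
Fair fee = E[payout] = 227/10 ≈ $22.70

$22.70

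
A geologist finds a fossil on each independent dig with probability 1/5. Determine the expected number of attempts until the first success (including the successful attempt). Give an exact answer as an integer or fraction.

For a geometric distribution, E[trials] = 1/p = 1/(1/5) = 5.

5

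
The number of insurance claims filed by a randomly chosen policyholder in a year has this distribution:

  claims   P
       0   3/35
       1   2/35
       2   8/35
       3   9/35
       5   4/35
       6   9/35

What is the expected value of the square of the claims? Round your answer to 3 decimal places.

E[X²] = (3/35)·0 + (2/35)·1 + (8/35)·4 + (9/35)·9 + (4/35)·25 + (9/35)·36
     = 77/5 ≈ 15.400

15.400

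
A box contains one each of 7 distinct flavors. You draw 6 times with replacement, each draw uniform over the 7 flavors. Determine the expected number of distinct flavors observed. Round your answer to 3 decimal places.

4.224

Let Xⱼ=1 if type j appears at least once. P(Xⱼ=1) = 1 − ((7−1)/7)^6 = 70993/117649.
E[#distinct] = 7·70993/117649 = 70993/16807.
≈ 4.224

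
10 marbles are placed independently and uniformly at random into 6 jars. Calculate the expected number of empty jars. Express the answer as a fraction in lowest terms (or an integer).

9765625/10077696

Let Xⱼ=1 if jar j is empty. P(Xⱼ=1) = ((6-1)/6)^10 = 9765625/60466176.
By linearity, E[#empty] = 6·9765625/60466176 = 9765625/10077696.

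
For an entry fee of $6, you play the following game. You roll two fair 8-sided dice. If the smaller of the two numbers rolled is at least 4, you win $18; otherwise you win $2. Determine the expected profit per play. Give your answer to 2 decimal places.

$2.25

E[payout] = (39/64)·2 + (25/64)·18 = 33/4
Expected profit = 33/4 − 6 = 9/4 ≈ $2.25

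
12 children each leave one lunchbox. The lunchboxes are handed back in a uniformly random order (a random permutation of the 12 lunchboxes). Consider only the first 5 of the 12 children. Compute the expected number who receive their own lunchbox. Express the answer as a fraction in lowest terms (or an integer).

Let Xᵢ = 1 if person i gets their own lunchbox. For each i, P(Xᵢ=1) = 1/12.
By linearity of expectation, E[X₁+…+X_5] = 5·(1/12) = 5/12.

5/12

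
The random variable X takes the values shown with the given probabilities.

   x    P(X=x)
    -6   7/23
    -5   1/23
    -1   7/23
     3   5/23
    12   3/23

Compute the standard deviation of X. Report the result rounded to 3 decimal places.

5.751

E[X] = -3/23, E[X²] = 761/23
Var(X) = E[X²] − (E[X])² = 761/23 − 9/529 = 17494/529
SD(X) = √(17494/529) ≈ 5.751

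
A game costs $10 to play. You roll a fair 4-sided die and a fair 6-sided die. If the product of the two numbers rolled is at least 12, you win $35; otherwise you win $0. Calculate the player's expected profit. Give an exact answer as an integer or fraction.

5/3 dollars

E[payout] = (2/3)·0 + (1/3)·35 = 35/3
Expected profit = 35/3 − 10 = 5/3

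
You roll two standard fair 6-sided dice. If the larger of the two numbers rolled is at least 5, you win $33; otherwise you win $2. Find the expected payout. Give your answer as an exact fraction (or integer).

173/9 dollars

E[payout] = (4/9)·2 + (5/9)·33 = 173/9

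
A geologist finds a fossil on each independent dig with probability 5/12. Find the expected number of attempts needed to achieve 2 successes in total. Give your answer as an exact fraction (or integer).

By linearity (sum of 2 independent geometric waits), E[trials] = 2/p = 2/(5/12) = 24/5.

24/5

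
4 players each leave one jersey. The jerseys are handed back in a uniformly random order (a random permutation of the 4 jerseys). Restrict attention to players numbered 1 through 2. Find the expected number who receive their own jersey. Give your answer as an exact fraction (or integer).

1/2

Let Xᵢ = 1 if person i gets their own jersey. For each i, P(Xᵢ=1) = 1/4.
By linearity of expectation, E[X₁+…+X_2] = 2·(1/4) = 1/2.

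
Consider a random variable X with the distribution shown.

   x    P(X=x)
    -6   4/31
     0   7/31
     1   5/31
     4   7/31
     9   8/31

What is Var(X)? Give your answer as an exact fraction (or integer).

21618/961

E[X] = (4/31)·(-6) + (7/31)·0 + (5/31)·1 + (7/31)·4 + (8/31)·9 = 81/31
E[X²] = (4/31)·36 + (7/31)·0 + (5/31)·1 + (7/31)·16 + (8/31)·81 = 909/31
Var(X) = 909/31 − (81/31)² = 21618/961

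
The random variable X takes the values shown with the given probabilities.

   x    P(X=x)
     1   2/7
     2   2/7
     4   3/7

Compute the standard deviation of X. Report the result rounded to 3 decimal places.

E[X] = 18/7, E[X²] = 58/7
Var(X) = E[X²] − (E[X])² = 58/7 − 324/49 = 82/49
SD(X) = √(82/49) ≈ 1.294

1.294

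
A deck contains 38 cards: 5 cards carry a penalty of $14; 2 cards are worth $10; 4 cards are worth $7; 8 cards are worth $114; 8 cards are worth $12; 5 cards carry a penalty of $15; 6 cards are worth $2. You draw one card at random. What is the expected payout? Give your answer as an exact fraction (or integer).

E[payout] = (5/38)·(-14) + (2/38)·10 + (4/38)·7 + (8/38)·114 + (8/38)·12 + (5/38)·(-15) + (6/38)·2 = 923/38

923/38 dollars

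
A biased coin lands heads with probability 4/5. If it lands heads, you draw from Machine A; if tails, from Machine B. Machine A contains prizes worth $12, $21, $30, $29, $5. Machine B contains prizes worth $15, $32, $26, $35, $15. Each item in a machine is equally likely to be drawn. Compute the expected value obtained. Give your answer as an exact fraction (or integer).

E[X | Machine A] = (12 + 21 + 30 + 29 + 5)/5 = 97/5
E[X | Machine B] = (15 + 32 + 26 + 35 + 15)/5 = 123/5
E[X] = (4/5)·97/5 + (1/5)·123/5 = 511/25

511/25 dollars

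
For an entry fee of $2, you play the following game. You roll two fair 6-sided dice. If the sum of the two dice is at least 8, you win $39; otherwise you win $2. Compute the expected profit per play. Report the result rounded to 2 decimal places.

$15.42

E[payout] = (7/12)·2 + (5/12)·39 = 209/12
Expected profit = 209/12 − 2 = 185/12 ≈ $15.42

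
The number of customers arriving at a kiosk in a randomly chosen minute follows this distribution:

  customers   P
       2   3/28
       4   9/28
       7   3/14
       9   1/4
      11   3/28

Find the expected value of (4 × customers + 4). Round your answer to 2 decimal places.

29.71

E[4x+4] = (3/28)·12 + (9/28)·20 + (3/14)·32 + (1/4)·40 + (3/28)·48
     = 208/7 ≈ 29.71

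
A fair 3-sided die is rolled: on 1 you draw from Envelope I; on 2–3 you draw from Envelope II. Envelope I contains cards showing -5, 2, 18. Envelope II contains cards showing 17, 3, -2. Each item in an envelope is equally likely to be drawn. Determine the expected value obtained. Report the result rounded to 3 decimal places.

E[X | Envelope I] = (-5 + 2 + 18)/3 = 5
E[X | Envelope II] = (17 + 3 − 2)/3 = 6
E[X] = (1/3)·5 + (2/3)·6 = 17/3 ≈ 5.667

5.667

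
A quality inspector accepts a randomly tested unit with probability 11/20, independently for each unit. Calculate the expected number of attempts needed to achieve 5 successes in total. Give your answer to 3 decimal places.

By linearity (sum of 5 independent geometric waits), E[trials] = 5/p = 5/(11/20) = 100/11.
≈ 9.091

9.091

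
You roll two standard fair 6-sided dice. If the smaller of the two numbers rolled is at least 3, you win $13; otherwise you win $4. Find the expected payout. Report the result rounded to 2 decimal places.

$8.00

E[payout] = (5/9)·4 + (4/9)·13 = 8
≈ $8.00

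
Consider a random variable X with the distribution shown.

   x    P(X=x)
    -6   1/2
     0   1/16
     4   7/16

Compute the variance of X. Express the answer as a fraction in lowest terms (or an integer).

375/16

E[X] = (1/2)·(-6) + (1/16)·0 + (7/16)·4 = -5/4
E[X²] = (1/2)·36 + (1/16)·0 + (7/16)·16 = 25
Var(X) = 25 − (-5/4)² = 375/16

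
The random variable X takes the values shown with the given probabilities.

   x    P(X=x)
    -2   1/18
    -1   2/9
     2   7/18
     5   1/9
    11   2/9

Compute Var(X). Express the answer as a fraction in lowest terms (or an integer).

E[X] = (1/18)·(-2) + (2/9)·(-1) + (7/18)·2 + (1/9)·5 + (2/9)·11 = 31/9
E[X²] = (1/18)·4 + (2/9)·1 + (7/18)·4 + (1/9)·25 + (2/9)·121 = 95/3
Var(X) = 95/3 − (31/9)² = 1604/81

1604/81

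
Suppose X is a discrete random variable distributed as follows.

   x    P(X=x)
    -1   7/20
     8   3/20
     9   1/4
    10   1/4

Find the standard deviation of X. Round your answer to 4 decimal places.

E[X] = 28/5, E[X²] = 276/5
Var(X) = E[X²] − (E[X])² = 276/5 − 784/25 = 596/25
SD(X) = √(596/25) ≈ 4.8826

4.8826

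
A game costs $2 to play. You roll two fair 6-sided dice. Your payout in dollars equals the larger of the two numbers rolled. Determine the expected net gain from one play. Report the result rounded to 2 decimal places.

Distribution of the larger of the two numbers rolled: 1 w.p. 1/36, 2 w.p. 1/12, 3 w.p. 5/36, 4 w.p. 7/36, 5 w.p. 1/4, 6 w.p. 11/36
E[payout] = (1/36)·1 + (1/12)·2 + (5/36)·3 + (7/36)·4 + (1/4)·5 + (11/36)·6 = 161/36
Expected profit = 161/36 − 2 = 89/36 ≈ $2.47

$2.47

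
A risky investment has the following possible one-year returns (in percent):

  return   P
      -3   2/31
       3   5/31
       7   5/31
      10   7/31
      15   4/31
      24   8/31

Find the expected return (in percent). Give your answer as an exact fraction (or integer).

E[X] = (2/31)·(-3) + (5/31)·3 + (5/31)·7 + (7/31)·10 + (4/31)·15 + (8/31)·24
     = 366/31

366/31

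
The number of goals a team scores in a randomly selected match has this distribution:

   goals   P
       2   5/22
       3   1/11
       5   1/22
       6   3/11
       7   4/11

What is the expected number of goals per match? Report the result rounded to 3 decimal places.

E[X] = (5/22)·2 + (1/11)·3 + (1/22)·5 + (3/11)·6 + (4/11)·7
     = 113/22 ≈ 5.136

5.136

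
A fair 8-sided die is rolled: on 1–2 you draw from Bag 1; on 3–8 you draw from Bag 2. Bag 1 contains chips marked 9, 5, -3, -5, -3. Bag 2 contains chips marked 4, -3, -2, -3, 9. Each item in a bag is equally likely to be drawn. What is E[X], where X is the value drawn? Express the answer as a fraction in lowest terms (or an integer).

E[X | Bag 1] = (9 + 5 − 3 − 5 − 3)/5 = 3/5
E[X | Bag 2] = (4 − 3 − 2 − 3 + 9)/5 = 1
E[X] = (1/4)·3/5 + (3/4)·1 = 9/10

9/10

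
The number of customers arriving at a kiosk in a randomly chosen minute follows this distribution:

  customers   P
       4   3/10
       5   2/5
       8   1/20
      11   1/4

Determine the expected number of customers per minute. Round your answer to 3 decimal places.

E[X] = (3/10)·4 + (2/5)·5 + (1/20)·8 + (1/4)·11
     = 127/20 ≈ 6.350

6.350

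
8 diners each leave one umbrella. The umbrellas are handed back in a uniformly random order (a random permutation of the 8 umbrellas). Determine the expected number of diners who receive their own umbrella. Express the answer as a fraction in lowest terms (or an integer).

Let Xᵢ = 1 if person i gets their own umbrella. For each i, P(Xᵢ=1) = 1/8.
By linearity of expectation, E[X₁+…+X_8] = 8·(1/8) = 1.

1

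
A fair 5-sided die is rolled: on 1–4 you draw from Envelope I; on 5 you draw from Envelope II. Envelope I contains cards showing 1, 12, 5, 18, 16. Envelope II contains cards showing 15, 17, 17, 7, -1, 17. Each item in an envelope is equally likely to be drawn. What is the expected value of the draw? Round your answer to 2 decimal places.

E[X | Envelope I] = (1 + 12 + 5 + 18 + 16)/5 = 52/5
E[X | Envelope II] = (15 + 17 + 17 + 7 − 1 + 17)/6 = 12
E[X] = (4/5)·52/5 + (1/5)·12 = 268/25 ≈ 10.72

10.72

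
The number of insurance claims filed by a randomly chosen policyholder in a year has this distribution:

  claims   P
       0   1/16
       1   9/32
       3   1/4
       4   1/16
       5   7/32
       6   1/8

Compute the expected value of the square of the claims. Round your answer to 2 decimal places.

13.50

E[X²] = (1/16)·0 + (9/32)·1 + (1/4)·9 + (1/16)·16 + (7/32)·25 + (1/8)·36
     = 27/2 ≈ 13.50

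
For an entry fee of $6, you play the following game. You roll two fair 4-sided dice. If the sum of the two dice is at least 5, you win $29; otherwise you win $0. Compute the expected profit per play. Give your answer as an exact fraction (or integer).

E[payout] = (3/8)·0 + (5/8)·29 = 145/8
Expected profit = 145/8 − 6 = 97/8

97/8 dollars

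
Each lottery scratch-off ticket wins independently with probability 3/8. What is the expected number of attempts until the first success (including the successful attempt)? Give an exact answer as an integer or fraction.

8/3

For a geometric distribution, E[trials] = 1/p = 1/(3/8) = 8/3.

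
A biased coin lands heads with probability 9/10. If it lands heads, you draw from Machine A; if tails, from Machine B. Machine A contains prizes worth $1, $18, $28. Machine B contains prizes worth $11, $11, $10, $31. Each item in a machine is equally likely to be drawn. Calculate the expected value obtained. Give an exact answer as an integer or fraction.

627/40 dollars

E[X | Machine A] = (1 + 18 + 28)/3 = 47/3
E[X | Machine B] = (11 + 11 + 10 + 31)/4 = 63/4
E[X] = (9/10)·47/3 + (1/10)·63/4 = 627/40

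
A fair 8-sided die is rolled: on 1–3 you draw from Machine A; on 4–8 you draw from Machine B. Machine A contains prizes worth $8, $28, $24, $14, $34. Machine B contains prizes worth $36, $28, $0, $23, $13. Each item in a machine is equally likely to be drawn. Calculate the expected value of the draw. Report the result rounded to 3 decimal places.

E[X | Machine A] = (8 + 28 + 24 + 14 + 34)/5 = 108/5
E[X | Machine B] = (36 + 28 + 0 + 23 + 13)/5 = 20
E[X] = (3/8)·108/5 + (5/8)·20 = 103/5 ≈ 20.600

$20.600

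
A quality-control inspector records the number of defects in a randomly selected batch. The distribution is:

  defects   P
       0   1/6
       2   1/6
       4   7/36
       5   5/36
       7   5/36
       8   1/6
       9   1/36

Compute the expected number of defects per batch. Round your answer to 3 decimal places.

E[X] = (1/6)·0 + (1/6)·2 + (7/36)·4 + (5/36)·5 + (5/36)·7 + (1/6)·8 + (1/36)·9
     = 157/36 ≈ 4.361

4.361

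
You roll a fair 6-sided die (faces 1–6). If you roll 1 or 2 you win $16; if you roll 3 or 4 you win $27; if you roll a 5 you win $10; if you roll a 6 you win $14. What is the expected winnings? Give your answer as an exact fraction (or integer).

E[payout] = (1/6)·10 + (1/6)·14 + (1/3)·16 + (1/3)·27 = 55/3

55/3 dollars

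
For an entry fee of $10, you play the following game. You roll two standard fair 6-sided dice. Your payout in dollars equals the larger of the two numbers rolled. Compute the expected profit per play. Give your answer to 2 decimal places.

Distribution of the larger of the two numbers rolled: 1 w.p. 1/36, 2 w.p. 1/12, 3 w.p. 5/36, 4 w.p. 7/36, 5 w.p. 1/4, 6 w.p. 11/36
E[payout] = (1/36)·1 + (1/12)·2 + (5/36)·3 + (7/36)·4 + (1/4)·5 + (11/36)·6 = 161/36
Expected profit = 161/36 − 10 = -199/36 ≈ -$5.53

-$5.53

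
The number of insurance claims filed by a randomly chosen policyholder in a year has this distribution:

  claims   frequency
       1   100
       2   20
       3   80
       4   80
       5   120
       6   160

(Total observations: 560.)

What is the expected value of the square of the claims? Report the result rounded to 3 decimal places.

19.536

Total = 560, so P(claims=1) = 100/560, etc.
E[X²] = (5/28)·1 + (1/28)·4 + (1/7)·9 + (1/7)·16 + (3/14)·25 + (2/7)·36
     = 547/28 ≈ 19.536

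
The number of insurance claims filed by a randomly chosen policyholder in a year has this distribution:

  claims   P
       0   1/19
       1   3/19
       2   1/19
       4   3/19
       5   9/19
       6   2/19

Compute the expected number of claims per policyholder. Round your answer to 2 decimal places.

E[X] = (1/19)·0 + (3/19)·1 + (1/19)·2 + (3/19)·4 + (9/19)·5 + (2/19)·6
     = 74/19 ≈ 3.89

3.89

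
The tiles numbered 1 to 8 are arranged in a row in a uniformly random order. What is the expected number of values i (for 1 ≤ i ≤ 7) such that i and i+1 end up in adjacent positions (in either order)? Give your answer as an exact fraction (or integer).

For each i ∈ {1,…,7}, let Xᵢ = 1 if i and i+1 are adjacent. P(Xᵢ=1) = 2·(8−1)!/8! = 2/8.
By linearity, E[ΣXᵢ] = (7)·(2/8) = 7/4.

7/4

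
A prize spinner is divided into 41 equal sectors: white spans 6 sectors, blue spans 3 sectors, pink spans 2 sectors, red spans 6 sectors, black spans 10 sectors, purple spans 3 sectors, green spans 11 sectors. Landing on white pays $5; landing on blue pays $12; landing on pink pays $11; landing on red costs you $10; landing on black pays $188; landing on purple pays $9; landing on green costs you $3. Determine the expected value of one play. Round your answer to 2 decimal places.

E[payout] = (6/41)·5 + (3/41)·12 + (2/41)·11 + (6/41)·(-10) + (10/41)·188 + (3/41)·9 + (11/41)·(-3) = 1902/41
≈ $46.39

$46.39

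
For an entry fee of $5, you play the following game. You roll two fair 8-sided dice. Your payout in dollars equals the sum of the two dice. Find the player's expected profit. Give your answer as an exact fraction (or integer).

Distribution of the sum of the two dice: 2 w.p. 1/64, 3 w.p. 1/32, 4 w.p. 3/64, 5 w.p. 1/16, 6 w.p. 5/64, 7 w.p. 3/32, …
E[payout] = (1/64)·2 + (1/32)·3 + (3/64)·4 + (1/16)·5 + (5/64)·6 + (3/32)·7 + (7/64)·8 + (1/8)·9 + (7/64)·10 + (3/32)·11 + (5/64)·12 + (1/16)·13 + (3/64)·14 + (1/32)·15 + (1/64)·16 = 9
Expected profit = 9 − 5 = 4

$4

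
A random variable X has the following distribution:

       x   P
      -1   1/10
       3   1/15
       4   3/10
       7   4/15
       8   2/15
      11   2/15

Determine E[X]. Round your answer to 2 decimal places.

E[X] = (1/10)·(-1) + (1/15)·3 + (3/10)·4 + (4/15)·7 + (2/15)·8 + (2/15)·11
     = 57/10 ≈ 5.70

5.70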